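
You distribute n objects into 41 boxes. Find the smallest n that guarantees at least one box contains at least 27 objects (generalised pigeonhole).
n = (27 − 1)·41 + 1 = 1067

By the generalised pigeonhole principle, to guarantee some box contains ≥ r objects we need more than (r − 1) · k objects total. Threshold: n = (r − 1) · k + 1. With r = 27 and k = 41: n = 26 · 41 + 1 = 1066 + 1 = 1067. For n = 1066 = 26 · 41, we can put exactly 26 objects in every box, avoiding 27 in any single one — so 1067 is tight.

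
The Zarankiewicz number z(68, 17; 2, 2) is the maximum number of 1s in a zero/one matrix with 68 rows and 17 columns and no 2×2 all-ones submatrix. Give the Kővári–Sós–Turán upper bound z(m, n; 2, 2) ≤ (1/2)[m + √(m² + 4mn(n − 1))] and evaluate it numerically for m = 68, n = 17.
z(68, 17; 2, 2) ≤ (1/2)[68 + √(68² + 4·68·17·16)] = (1/2)[68 + √78608] = 174.1856

Kővári–Sós–Turán: let r_1, ..., r_68 be the row sums and z = Σ r_i the total number of 1s. Each pair of columns can share at most one row with both entries 1 (else a 2×2 all-ones block appears), so Σ_i C(r_i, 2) ≤ C(17, 2) = 136. By convexity Σ_i C(r_i, 2) ≥ 68·C(z/68, 2) = z(z − 68)/(2·68), giving z² − 68z − 68·17·16 ≤ 0 and hence z ≤ (1/2)[68 + √(4624 + 4·18496)] = (1/2)[68 + √78608] ≈ (1/2)(68 + 280.3712) = 174.1856.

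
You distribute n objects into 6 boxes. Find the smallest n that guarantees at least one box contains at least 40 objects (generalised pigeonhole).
n = (40 − 1)·6 + 1 = 235

By the generalised pigeonhole principle, to guarantee some box contains ≥ r objects we need more than (r − 1) · k objects total. Threshold: n = (r − 1) · k + 1. With r = 40 and k = 6: n = 39 · 6 + 1 = 234 + 1 = 235. For n = 234 = 39 · 6, we can put exactly 39 objects in every box, avoiding 40 in any single one — so 235 is tight.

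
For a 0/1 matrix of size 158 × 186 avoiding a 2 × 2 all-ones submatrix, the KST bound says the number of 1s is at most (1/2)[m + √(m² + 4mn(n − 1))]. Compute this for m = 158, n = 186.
z(158, 186; 2, 2) ≤ (1/2)[158 + √(158² + 4·158·186·185)] = (1/2)[158 + √21772084] = 2412.0283

Kővári–Sós–Turán: let r_1, ..., r_158 be the row sums and z = Σ r_i the total number of 1s. Each pair of columns can share at most one row with both entries 1 (else a 2×2 all-ones block appears), so Σ_i C(r_i, 2) ≤ C(186, 2) = 17205. By convexity Σ_i C(r_i, 2) ≥ 158·C(z/158, 2) = z(z − 158)/(2·158), giving z² − 158z − 158·186·185 ≤ 0 and hence z ≤ (1/2)[158 + √(24964 + 4·5436780)] = (1/2)[158 + √21772084] ≈ (1/2)(158 + 4666.0566) = 2412.0283.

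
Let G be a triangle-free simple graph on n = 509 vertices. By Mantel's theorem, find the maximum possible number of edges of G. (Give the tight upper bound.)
ex(509, K_3) = ⌊509^2/4⌋ = 64770

Mantel (1907): a triangle-free graph on n vertices has at most ⌊n^2/4⌋ edges, with equality for the complete bipartite graph K_{⌊n/2⌋, ⌈n/2⌉}. For n = 509: ⌊509^2/4⌋ = ⌊259081/4⌋ = 64770. The extremal graph is K_{254, 255}, which has 254·255 = 64770 edges.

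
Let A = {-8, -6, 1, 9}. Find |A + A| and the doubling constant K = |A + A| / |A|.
K = |A + A| / |A| = 10/4 = 5/2

Enumerate A + A = {a + b : a, b ∈ A}. With |A| = 4, there are |A|^2 = 16 ordered sum pairs; collecting distinct values, A + A = {-16, -14, -12, -7, -5, 1, 2, 3, 10, 18}, so |A + A| = 10. Thus K = 10/4 = 5/2. For comparison, the minimum possible |A + A| over all 4-element sets is 2·4 − 1 = 7 (so min K = 7/4), attained only by arithmetic progressions.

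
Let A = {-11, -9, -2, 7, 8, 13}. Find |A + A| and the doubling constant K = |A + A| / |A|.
K = |A + A| / |A| = 20/6 = 10/3

Enumerate A + A = {a + b : a, b ∈ A}. With |A| = 6, there are |A|^2 = 36 ordered sum pairs; collecting distinct values, A + A = {-22, -20, -18, -13, -11, -4, -3, -2, -1, 2, 4, 5, 6, 11, 14, 15, 16, 20, 21, 26}, so |A + A| = 20. Thus K = 20/6 = 10/3. For comparison, the minimum possible |A + A| over all 6-element sets is 2·6 − 1 = 11 (so min K = 11/6), attained only by arithmetic progressions.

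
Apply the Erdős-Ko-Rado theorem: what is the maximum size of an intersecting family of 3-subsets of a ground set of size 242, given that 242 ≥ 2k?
max |F| = C(241, 2) = 28920

The Erdős-Ko-Rado theorem states: for n ≥ 2k, an intersecting family of k-subsets of an n-element set has size at most C(n − 1, k − 1), with equality for 'star' families {A ⊆ [n] : |A| = k, i ∈ A} (fix an element i). For n = 242, k = 3: C(241, 2) = 28920.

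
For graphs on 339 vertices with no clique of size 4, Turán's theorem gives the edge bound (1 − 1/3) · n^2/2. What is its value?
Turán density bound = (2/3) · 339^2/2 = 38307

Turán's theorem: ex(n, K_{r+1}) is achieved by the complete r-partite Turán graph T(n, r) with parts as balanced as possible, and is at most (1 − 1/r) · n^2/2. For r = 3, n = 339: the density bound is (2/3) · 114921/2 = 38307. Since 3 ∣ 339, the Turán graph T(339, 3) has parts of equal size 113, and its edge count e(T(339, 3)) = 38307 attains the density bound exactly.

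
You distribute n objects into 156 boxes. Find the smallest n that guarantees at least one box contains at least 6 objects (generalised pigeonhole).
n = (6 − 1)·156 + 1 = 781

By the generalised pigeonhole principle, to guarantee some box contains ≥ r objects we need more than (r − 1) · k objects total. Threshold: n = (r − 1) · k + 1. With r = 6 and k = 156: n = 5 · 156 + 1 = 780 + 1 = 781. For n = 780 = 5 · 156, we can put exactly 5 objects in every box, avoiding 6 in any single one — so 781 is tight.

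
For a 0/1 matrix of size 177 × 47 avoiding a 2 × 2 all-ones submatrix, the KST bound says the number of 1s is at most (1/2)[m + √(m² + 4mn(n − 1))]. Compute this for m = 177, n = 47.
z(177, 47; 2, 2) ≤ (1/2)[177 + √(177² + 4·177·47·46)] = (1/2)[177 + √1562025] = 713.405

Kővári–Sós–Turán: let r_1, ..., r_177 be the row sums and z = Σ r_i the total number of 1s. Each pair of columns can share at most one row with both entries 1 (else a 2×2 all-ones block appears), so Σ_i C(r_i, 2) ≤ C(47, 2) = 1081. By convexity Σ_i C(r_i, 2) ≥ 177·C(z/177, 2) = z(z − 177)/(2·177), giving z² − 177z − 177·47·46 ≤ 0 and hence z ≤ (1/2)[177 + √(31329 + 4·382674)] = (1/2)[177 + √1562025] ≈ (1/2)(177 + 1249.81) = 713.405.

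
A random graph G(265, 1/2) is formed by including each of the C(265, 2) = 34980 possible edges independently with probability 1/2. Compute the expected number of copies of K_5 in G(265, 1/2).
E[# K_5] = C(265, 5) · (1/2)^C(5, 2) = 10484943678 / 2^10 = 5242471839/512 ≈ 10239202.810547

For each 5-subset S of vertices (there are C(265, 5) = 10484943678 such S), let X_S = 1 if S induces a K_5 (all C(5, 2) = 10 edges present). Then P(X_S = 1) = (1/2)^10 = 1/1024. By linearity of expectation, E[# K_5] = C(265, 5) · (1/2)^10 = 10484943678 / 1024 = 5242471839/512 ≈ 10239202.810547.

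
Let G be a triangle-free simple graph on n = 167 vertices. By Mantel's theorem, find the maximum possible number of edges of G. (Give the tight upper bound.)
ex(167, K_3) = ⌊167^2/4⌋ = 6972

Mantel (1907): a triangle-free graph on n vertices has at most ⌊n^2/4⌋ edges, with equality for the complete bipartite graph K_{⌊n/2⌋, ⌈n/2⌉}. For n = 167: ⌊167^2/4⌋ = ⌊27889/4⌋ = 6972. The extremal graph is K_{83, 84}, which has 83·84 = 6972 edges.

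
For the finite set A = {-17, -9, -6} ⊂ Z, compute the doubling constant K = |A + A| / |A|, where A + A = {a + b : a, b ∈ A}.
K = |A + A| / |A| = 6/3 = 2

Enumerate A + A = {a + b : a, b ∈ A}. With |A| = 3, there are |A|^2 = 9 ordered sum pairs; collecting distinct values, A + A = {-34, -26, -23, -18, -15, -12}, so |A + A| = 6. Thus K = 6/3 = 2. For comparison, the minimum possible |A + A| over all 3-element sets is 2·3 − 1 = 5 (so min K = 5/3), attained only by arithmetic progressions.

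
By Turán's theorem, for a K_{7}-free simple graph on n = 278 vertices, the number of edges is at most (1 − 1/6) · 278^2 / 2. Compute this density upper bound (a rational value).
Turán density bound = (5/6) · 278^2/2 = 96605/3 ≈ 32201.6667

Turán's theorem: ex(n, K_{r+1}) is achieved by the complete r-partite Turán graph T(n, r) with parts as balanced as possible, and is at most (1 − 1/r) · n^2/2. For r = 6, n = 278: the density bound is (5/6) · 77284/2 = 96605/3 ≈ 32201.6667. The integer-valued extremum is e(T(278, 6)) = 32201, which is strictly less than the density bound 96605/3 since 6 ∤ 278 (the parts of T(278, 6) cannot all be equal).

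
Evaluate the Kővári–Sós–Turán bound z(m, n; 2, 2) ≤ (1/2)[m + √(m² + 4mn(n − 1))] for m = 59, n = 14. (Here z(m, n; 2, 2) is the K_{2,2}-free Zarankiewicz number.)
z(59, 14; 2, 2) ≤ (1/2)[59 + √(59² + 4·59·14·13)] = (1/2)[59 + √46433] = 137.2416

Kővári–Sós–Turán: let r_1, ..., r_59 be the row sums and z = Σ r_i the total number of 1s. Each pair of columns can share at most one row with both entries 1 (else a 2×2 all-ones block appears), so Σ_i C(r_i, 2) ≤ C(14, 2) = 91. By convexity Σ_i C(r_i, 2) ≥ 59·C(z/59, 2) = z(z − 59)/(2·59), giving z² − 59z − 59·14·13 ≤ 0 and hence z ≤ (1/2)[59 + √(3481 + 4·10738)] = (1/2)[59 + √46433] ≈ (1/2)(59 + 215.4832) = 137.2416.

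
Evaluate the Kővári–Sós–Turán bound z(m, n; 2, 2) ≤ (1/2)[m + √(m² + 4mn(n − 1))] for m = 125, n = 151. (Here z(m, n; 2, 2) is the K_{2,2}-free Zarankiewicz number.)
z(125, 151; 2, 2) ≤ (1/2)[125 + √(125² + 4·125·151·150)] = (1/2)[125 + √11340625] = 1746.2922

Kővári–Sós–Turán: let r_1, ..., r_125 be the row sums and z = Σ r_i the total number of 1s. Each pair of columns can share at most one row with both entries 1 (else a 2×2 all-ones block appears), so Σ_i C(r_i, 2) ≤ C(151, 2) = 11325. By convexity Σ_i C(r_i, 2) ≥ 125·C(z/125, 2) = z(z − 125)/(2·125), giving z² − 125z − 125·151·150 ≤ 0 and hence z ≤ (1/2)[125 + √(15625 + 4·2831250)] = (1/2)[125 + √11340625] ≈ (1/2)(125 + 3367.5844) = 1746.2922.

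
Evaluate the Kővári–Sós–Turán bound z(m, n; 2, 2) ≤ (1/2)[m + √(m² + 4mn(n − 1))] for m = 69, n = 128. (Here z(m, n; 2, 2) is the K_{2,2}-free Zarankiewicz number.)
z(69, 128; 2, 2) ≤ (1/2)[69 + √(69² + 4·69·128·127)] = (1/2)[69 + √4491417] = 1094.1482

Kővári–Sós–Turán: let r_1, ..., r_69 be the row sums and z = Σ r_i the total number of 1s. Each pair of columns can share at most one row with both entries 1 (else a 2×2 all-ones block appears), so Σ_i C(r_i, 2) ≤ C(128, 2) = 8128. By convexity Σ_i C(r_i, 2) ≥ 69·C(z/69, 2) = z(z − 69)/(2·69), giving z² − 69z − 69·128·127 ≤ 0 and hence z ≤ (1/2)[69 + √(4761 + 4·1121664)] = (1/2)[69 + √4491417] ≈ (1/2)(69 + 2119.2963) = 1094.1482.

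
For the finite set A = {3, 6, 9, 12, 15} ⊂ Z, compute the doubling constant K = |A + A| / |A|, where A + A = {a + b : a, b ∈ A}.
K = |A + A| / |A| = 9/5

Enumerate A + A = {a + b : a, b ∈ A}. With |A| = 5, there are |A|^2 = 25 ordered sum pairs; collecting distinct values, A + A = {6, 9, 12, 15, 18, 21, 24, 27, 30}, so |A + A| = 9. Thus K = 9/5. Here |A + A| = 2|A| − 1 = 9, the minimum possible — so K = 9/5 is minimal, which holds iff A is an arithmetic progression.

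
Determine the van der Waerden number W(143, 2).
W(143, 2) = 143 + 1 = 144

A 2-term AP is any pair of integers, so a monochromatic 2-AP exists iff some colour is used at least twice. With 143 colours, the colouring i ↦ i on {1, ..., 143} uses each colour once, avoiding any monochromatic pair, so W(143, 2) > 143. For {1, ..., 144}, pigeonhole forces two integers of the same colour, which form a monochromatic 2-AP. Hence W(143, 2) = 144.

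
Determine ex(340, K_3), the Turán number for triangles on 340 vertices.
ex(340, K_3) = ⌊340^2/4⌋ = 28900

Mantel (1907): a triangle-free graph on n vertices has at most ⌊n^2/4⌋ edges, with equality for the complete bipartite graph K_{⌊n/2⌋, ⌈n/2⌉}. For n = 340: ⌊340^2/4⌋ = ⌊115600/4⌋ = 28900. The extremal graph is K_{170, 170}, which has 170·170 = 28900 edges.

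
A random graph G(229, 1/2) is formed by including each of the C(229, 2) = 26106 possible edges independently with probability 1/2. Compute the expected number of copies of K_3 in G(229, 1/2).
E[# K_3] = C(229, 3) · (1/2)^C(3, 2) = 1975354 / 2^3 = 987677/4 = 246919.25

For each 3-subset S of vertices (there are C(229, 3) = 1975354 such S), let X_S = 1 if S induces a K_3 (all C(3, 2) = 3 edges present). Then P(X_S = 1) = (1/2)^3 = 1/8. By linearity of expectation, E[# K_3] = C(229, 3) · (1/2)^3 = 1975354 / 8 = 987677/4 = 246919.25.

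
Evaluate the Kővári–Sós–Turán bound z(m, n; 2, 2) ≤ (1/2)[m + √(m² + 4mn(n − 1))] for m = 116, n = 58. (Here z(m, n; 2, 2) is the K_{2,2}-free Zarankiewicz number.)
z(116, 58; 2, 2) ≤ (1/2)[116 + √(116² + 4·116·58·57)] = (1/2)[116 + √1547440] = 679.9807

Kővári–Sós–Turán: let r_1, ..., r_116 be the row sums and z = Σ r_i the total number of 1s. Each pair of columns can share at most one row with both entries 1 (else a 2×2 all-ones block appears), so Σ_i C(r_i, 2) ≤ C(58, 2) = 1653. By convexity Σ_i C(r_i, 2) ≥ 116·C(z/116, 2) = z(z − 116)/(2·116), giving z² − 116z − 116·58·57 ≤ 0 and hence z ≤ (1/2)[116 + √(13456 + 4·383496)] = (1/2)[116 + √1547440] ≈ (1/2)(116 + 1243.9614) = 679.9807.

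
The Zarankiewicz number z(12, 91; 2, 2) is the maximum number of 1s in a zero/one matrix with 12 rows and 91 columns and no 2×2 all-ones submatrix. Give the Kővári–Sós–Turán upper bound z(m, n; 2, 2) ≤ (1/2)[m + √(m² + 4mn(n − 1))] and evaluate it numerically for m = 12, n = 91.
z(12, 91; 2, 2) ≤ (1/2)[12 + √(12² + 4·12·91·90)] = (1/2)[12 + √393264] = 319.5538

Kővári–Sós–Turán: let r_1, ..., r_12 be the row sums and z = Σ r_i the total number of 1s. Each pair of columns can share at most one row with both entries 1 (else a 2×2 all-ones block appears), so Σ_i C(r_i, 2) ≤ C(91, 2) = 4095. By convexity Σ_i C(r_i, 2) ≥ 12·C(z/12, 2) = z(z − 12)/(2·12), giving z² − 12z − 12·91·90 ≤ 0 and hence z ≤ (1/2)[12 + √(144 + 4·98280)] = (1/2)[12 + √393264] ≈ (1/2)(12 + 627.1076) = 319.5538.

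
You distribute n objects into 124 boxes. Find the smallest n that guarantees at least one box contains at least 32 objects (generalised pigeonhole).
n = (32 − 1)·124 + 1 = 3845

By the generalised pigeonhole principle, to guarantee some box contains ≥ r objects we need more than (r − 1) · k objects total. Threshold: n = (r − 1) · k + 1. With r = 32 and k = 124: n = 31 · 124 + 1 = 3844 + 1 = 3845. For n = 3844 = 31 · 124, we can put exactly 31 objects in every box, avoiding 32 in any single one — so 3845 is tight.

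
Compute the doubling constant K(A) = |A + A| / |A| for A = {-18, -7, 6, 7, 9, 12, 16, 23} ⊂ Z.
K = |A + A| / |A| = 32/8 = 4

Enumerate A + A = {a + b : a, b ∈ A}. With |A| = 8, there are |A|^2 = 64 ordered sum pairs; collecting distinct values, A + A = {-36, -25, -14, -12, -11, -9, -6, -2, -1, 0, 2, 5, 9, 12, 13, 14, 15, 16, 18, 19, 21, 22, 23, 24, 25, 28, 29, 30, 32, 35, 39, 46}, so |A + A| = 32. Thus K = 32/8 = 4. For comparison, the minimum possible |A + A| over all 8-element sets is 2·8 − 1 = 15 (so min K = 15/8), attained only by arithmetic progressions.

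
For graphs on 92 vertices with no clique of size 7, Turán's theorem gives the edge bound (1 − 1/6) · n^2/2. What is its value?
Turán density bound = (5/6) · 92^2/2 = 10580/3 ≈ 3526.6667

Turán's theorem: ex(n, K_{r+1}) is achieved by the complete r-partite Turán graph T(n, r) with parts as balanced as possible, and is at most (1 − 1/r) · n^2/2. For r = 6, n = 92: the density bound is (5/6) · 8464/2 = 10580/3 ≈ 3526.6667. The integer-valued extremum is e(T(92, 6)) = 3526, which is strictly less than the density bound 10580/3 since 6 ∤ 92 (the parts of T(92, 6) cannot all be equal).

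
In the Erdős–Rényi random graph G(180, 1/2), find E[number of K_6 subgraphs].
E[# K_6] = C(180, 6) · (1/2)^C(6, 2) = 43424719800 / 2^15 = 5428089975/4096 ≈ 1325217.279053

For each 6-subset S of vertices (there are C(180, 6) = 43424719800 such S), let X_S = 1 if S induces a K_6 (all C(6, 2) = 15 edges present). Then P(X_S = 1) = (1/2)^15 = 1/32768. By linearity of expectation, E[# K_6] = C(180, 6) · (1/2)^15 = 43424719800 / 32768 = 5428089975/4096 ≈ 1325217.279053.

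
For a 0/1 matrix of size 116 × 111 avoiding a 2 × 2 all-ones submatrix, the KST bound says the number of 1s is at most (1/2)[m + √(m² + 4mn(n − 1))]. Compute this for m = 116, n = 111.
z(116, 111; 2, 2) ≤ (1/2)[116 + √(116² + 4·116·111·110)] = (1/2)[116 + √5678896] = 1249.5217

Kővári–Sós–Turán: let r_1, ..., r_116 be the row sums and z = Σ r_i the total number of 1s. Each pair of columns can share at most one row with both entries 1 (else a 2×2 all-ones block appears), so Σ_i C(r_i, 2) ≤ C(111, 2) = 6105. By convexity Σ_i C(r_i, 2) ≥ 116·C(z/116, 2) = z(z − 116)/(2·116), giving z² − 116z − 116·111·110 ≤ 0 and hence z ≤ (1/2)[116 + √(13456 + 4·1416360)] = (1/2)[116 + √5678896] ≈ (1/2)(116 + 2383.0434) = 1249.5217.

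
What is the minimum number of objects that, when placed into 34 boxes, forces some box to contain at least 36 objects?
n = (36 − 1)·34 + 1 = 1191

By the generalised pigeonhole principle, to guarantee some box contains ≥ r objects we need more than (r − 1) · k objects total. Threshold: n = (r − 1) · k + 1. With r = 36 and k = 34: n = 35 · 34 + 1 = 1190 + 1 = 1191. For n = 1190 = 35 · 34, we can put exactly 35 objects in every box, avoiding 36 in any single one — so 1191 is tight.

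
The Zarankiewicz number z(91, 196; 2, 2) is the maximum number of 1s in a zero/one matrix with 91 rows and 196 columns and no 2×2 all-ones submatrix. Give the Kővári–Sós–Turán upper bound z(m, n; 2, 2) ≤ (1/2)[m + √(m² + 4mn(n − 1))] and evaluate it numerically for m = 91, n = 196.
z(91, 196; 2, 2) ≤ (1/2)[91 + √(91² + 4·91·196·195)] = (1/2)[91 + √13920361] = 1911

Kővári–Sós–Turán: let r_1, ..., r_91 be the row sums and z = Σ r_i the total number of 1s. Each pair of columns can share at most one row with both entries 1 (else a 2×2 all-ones block appears), so Σ_i C(r_i, 2) ≤ C(196, 2) = 19110. By convexity Σ_i C(r_i, 2) ≥ 91·C(z/91, 2) = z(z − 91)/(2·91), giving z² − 91z − 91·196·195 ≤ 0 and hence z ≤ (1/2)[91 + √(8281 + 4·3478020)] = (1/2)[91 + √13920361] ≈ (1/2)(91 + 3731) = 1911.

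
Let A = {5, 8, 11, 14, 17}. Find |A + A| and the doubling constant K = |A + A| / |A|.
K = |A + A| / |A| = 9/5

Enumerate A + A = {a + b : a, b ∈ A}. With |A| = 5, there are |A|^2 = 25 ordered sum pairs; collecting distinct values, A + A = {10, 13, 16, 19, 22, 25, 28, 31, 34}, so |A + A| = 9. Thus K = 9/5. Here |A + A| = 2|A| − 1 = 9, the minimum possible — so K = 9/5 is minimal, which holds iff A is an arithmetic progression.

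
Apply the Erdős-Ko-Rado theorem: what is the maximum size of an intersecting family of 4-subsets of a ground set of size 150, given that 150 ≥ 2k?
max |F| = C(149, 3) = 540274

Erdős-Ko-Rado (1961): when n ≥ 2k, max |F| = C(n−1, k−1). The bound is attained by the star {A : i ∈ A} for any fixed i ∈ [n]. Here C(150−1, 4−1) = C(149, 3) = 540274.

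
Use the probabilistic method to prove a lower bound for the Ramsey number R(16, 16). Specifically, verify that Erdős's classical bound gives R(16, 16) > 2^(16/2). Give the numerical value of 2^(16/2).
2^(16/2) = 256; so R(16, 16) > 256

Colour each edge of K_n uniformly at random with red/blue. The expected number of monochromatic K_16 is C(n, 16) · 2 · 2^(−C(16,2)). If C(n, 16) · 2^(1 − C(16,2)) < 1, then with positive probability no monochromatic K_16 exists, so R(16, 16) > n. The standard estimate C(n, 16) ≤ n^16/16! shows this inequality holds whenever n ≤ 2^(16/2) (since 16! · 2^(C(16,2) − 1) > 2^(16^2/2) ≥ n^16). Hence R(16, 16) > 2^(16/2) = 256.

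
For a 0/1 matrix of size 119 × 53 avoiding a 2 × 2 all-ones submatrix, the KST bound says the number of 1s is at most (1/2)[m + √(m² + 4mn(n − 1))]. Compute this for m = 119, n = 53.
z(119, 53; 2, 2) ≤ (1/2)[119 + √(119² + 4·119·53·52)] = (1/2)[119 + √1326017] = 635.2641

Kővári–Sós–Turán: let r_1, ..., r_119 be the row sums and z = Σ r_i the total number of 1s. Each pair of columns can share at most one row with both entries 1 (else a 2×2 all-ones block appears), so Σ_i C(r_i, 2) ≤ C(53, 2) = 1378. By convexity Σ_i C(r_i, 2) ≥ 119·C(z/119, 2) = z(z − 119)/(2·119), giving z² − 119z − 119·53·52 ≤ 0 and hence z ≤ (1/2)[119 + √(14161 + 4·327964)] = (1/2)[119 + √1326017] ≈ (1/2)(119 + 1151.5281) = 635.2641.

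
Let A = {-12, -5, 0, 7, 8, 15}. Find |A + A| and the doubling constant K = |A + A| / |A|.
K = |A + A| / |A| = 18/6 = 3

Enumerate A + A = {a + b : a, b ∈ A}. With |A| = 6, there are |A|^2 = 36 ordered sum pairs; collecting distinct values, A + A = {-24, -17, -12, -10, -5, -4, 0, 2, 3, 7, 8, 10, 14, 15, 16, 22, 23, 30}, so |A + A| = 18. Thus K = 18/6 = 3. For comparison, the minimum possible |A + A| over all 6-element sets is 2·6 − 1 = 11 (so min K = 11/6), attained only by arithmetic progressions.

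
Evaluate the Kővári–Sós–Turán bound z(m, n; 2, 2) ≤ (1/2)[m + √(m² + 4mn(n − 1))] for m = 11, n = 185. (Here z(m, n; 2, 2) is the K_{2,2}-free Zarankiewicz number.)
z(11, 185; 2, 2) ≤ (1/2)[11 + √(11² + 4·11·185·184)] = (1/2)[11 + √1497881] = 617.4397

Kővári–Sós–Turán: let r_1, ..., r_11 be the row sums and z = Σ r_i the total number of 1s. Each pair of columns can share at most one row with both entries 1 (else a 2×2 all-ones block appears), so Σ_i C(r_i, 2) ≤ C(185, 2) = 17020. By convexity Σ_i C(r_i, 2) ≥ 11·C(z/11, 2) = z(z − 11)/(2·11), giving z² − 11z − 11·185·184 ≤ 0 and hence z ≤ (1/2)[11 + √(121 + 4·374440)] = (1/2)[11 + √1497881] ≈ (1/2)(11 + 1223.8795) = 617.4397.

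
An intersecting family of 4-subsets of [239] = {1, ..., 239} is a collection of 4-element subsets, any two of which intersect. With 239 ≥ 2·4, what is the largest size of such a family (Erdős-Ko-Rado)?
max |F| = C(238, 3) = 2218636

Erdős-Ko-Rado (1961): when n ≥ 2k, max |F| = C(n−1, k−1). The bound is attained by the star {A : i ∈ A} for any fixed i ∈ [n]. Here C(239−1, 4−1) = C(238, 3) = 2218636.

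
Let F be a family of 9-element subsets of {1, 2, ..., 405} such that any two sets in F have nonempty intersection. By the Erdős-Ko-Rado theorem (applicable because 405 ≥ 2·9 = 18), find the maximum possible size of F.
max |F| = C(404, 8) = 16415071523485570

The Erdős-Ko-Rado theorem states: for n ≥ 2k, an intersecting family of k-subsets of an n-element set has size at most C(n − 1, k − 1), with equality for 'star' families {A ⊆ [n] : |A| = k, i ∈ A} (fix an element i). For n = 405, k = 9: C(404, 8) = 16415071523485570.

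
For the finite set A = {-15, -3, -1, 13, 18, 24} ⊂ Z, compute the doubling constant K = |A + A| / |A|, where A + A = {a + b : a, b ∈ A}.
K = |A + A| / |A| = 20/6 = 10/3

Enumerate A + A = {a + b : a, b ∈ A}. With |A| = 6, there are |A|^2 = 36 ordered sum pairs; collecting distinct values, A + A = {-30, -18, -16, -6, -4, -2, 3, 9, 10, 12, 15, 17, 21, 23, 26, 31, 36, 37, 42, 48}, so |A + A| = 20. Thus K = 20/6 = 10/3. For comparison, the minimum possible |A + A| over all 6-element sets is 2·6 − 1 = 11 (so min K = 11/6), attained only by arithmetic progressions.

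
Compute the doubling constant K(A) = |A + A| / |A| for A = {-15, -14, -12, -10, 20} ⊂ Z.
K = |A + A| / |A| = 14/5

Enumerate A + A = {a + b : a, b ∈ A}. With |A| = 5, there are |A|^2 = 25 ordered sum pairs; collecting distinct values, A + A = {-30, -29, -28, -27, -26, -25, -24, -22, -20, 5, 6, 8, 10, 40}, so |A + A| = 14. Thus K = 14/5. For comparison, the minimum possible |A + A| over all 5-element sets is 2·5 − 1 = 9 (so min K = 9/5), attained only by arithmetic progressions.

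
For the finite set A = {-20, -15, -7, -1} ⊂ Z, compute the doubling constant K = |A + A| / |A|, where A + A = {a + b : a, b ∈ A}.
K = |A + A| / |A| = 10/4 = 5/2

Enumerate A + A = {a + b : a, b ∈ A}. With |A| = 4, there are |A|^2 = 16 ordered sum pairs; collecting distinct values, A + A = {-40, -35, -30, -27, -22, -21, -16, -14, -8, -2}, so |A + A| = 10. Thus K = 10/4 = 5/2. For comparison, the minimum possible |A + A| over all 4-element sets is 2·4 − 1 = 7 (so min K = 7/4), attained only by arithmetic progressions.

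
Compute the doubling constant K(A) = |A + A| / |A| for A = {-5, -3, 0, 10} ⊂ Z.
K = |A + A| / |A| = 10/4 = 5/2

Enumerate A + A = {a + b : a, b ∈ A}. With |A| = 4, there are |A|^2 = 16 ordered sum pairs; collecting distinct values, A + A = {-10, -8, -6, -5, -3, 0, 5, 7, 10, 20}, so |A + A| = 10. Thus K = 10/4 = 5/2. For comparison, the minimum possible |A + A| over all 4-element sets is 2·4 − 1 = 7 (so min K = 7/4), attained only by arithmetic progressions.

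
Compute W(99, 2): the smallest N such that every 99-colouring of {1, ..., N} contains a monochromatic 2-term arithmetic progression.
W(99, 2) = 99 + 1 = 100

A 2-term AP is any pair of integers, so a monochromatic 2-AP exists iff some colour is used at least twice. With 99 colours, the colouring i ↦ i on {1, ..., 99} uses each colour once, avoiding any monochromatic pair, so W(99, 2) > 99. For {1, ..., 100}, pigeonhole forces two integers of the same colour, which form a monochromatic 2-AP. Hence W(99, 2) = 100.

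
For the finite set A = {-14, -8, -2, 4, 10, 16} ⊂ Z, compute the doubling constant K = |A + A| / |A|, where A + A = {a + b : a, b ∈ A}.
K = |A + A| / |A| = 11/6

Enumerate A + A = {a + b : a, b ∈ A}. With |A| = 6, there are |A|^2 = 36 ordered sum pairs; collecting distinct values, A + A = {-28, -22, -16, -10, -4, 2, 8, 14, 20, 26, 32}, so |A + A| = 11. Thus K = 11/6. Here |A + A| = 2|A| − 1 = 11, the minimum possible — so K = 11/6 is minimal, which holds iff A is an arithmetic progression.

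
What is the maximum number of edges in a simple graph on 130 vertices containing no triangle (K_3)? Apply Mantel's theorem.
ex(130, K_3) = ⌊130^2/4⌋ = 4225

Mantel (1907): a triangle-free graph on n vertices has at most ⌊n^2/4⌋ edges, with equality for the complete bipartite graph K_{⌊n/2⌋, ⌈n/2⌉}. For n = 130: ⌊130^2/4⌋ = ⌊16900/4⌋ = 4225. The extremal graph is K_{65, 65}, which has 65·65 = 4225 edges.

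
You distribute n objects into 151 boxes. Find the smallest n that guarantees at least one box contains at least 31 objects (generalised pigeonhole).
n = (31 − 1)·151 + 1 = 4531

By the generalised pigeonhole principle, to guarantee some box contains ≥ r objects we need more than (r − 1) · k objects total. Threshold: n = (r − 1) · k + 1. With r = 31 and k = 151: n = 30 · 151 + 1 = 4530 + 1 = 4531. For n = 4530 = 30 · 151, we can put exactly 30 objects in every box, avoiding 31 in any single one — so 4531 is tight.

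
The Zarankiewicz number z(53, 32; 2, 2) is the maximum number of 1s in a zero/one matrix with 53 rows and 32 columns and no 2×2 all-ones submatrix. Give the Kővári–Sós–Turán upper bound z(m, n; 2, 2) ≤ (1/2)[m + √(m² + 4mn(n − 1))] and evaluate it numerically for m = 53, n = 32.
z(53, 32; 2, 2) ≤ (1/2)[53 + √(53² + 4·53·32·31)] = (1/2)[53 + √213113] = 257.3208

Kővári–Sós–Turán: let r_1, ..., r_53 be the row sums and z = Σ r_i the total number of 1s. Each pair of columns can share at most one row with both entries 1 (else a 2×2 all-ones block appears), so Σ_i C(r_i, 2) ≤ C(32, 2) = 496. By convexity Σ_i C(r_i, 2) ≥ 53·C(z/53, 2) = z(z − 53)/(2·53), giving z² − 53z − 53·32·31 ≤ 0 and hence z ≤ (1/2)[53 + √(2809 + 4·52576)] = (1/2)[53 + √213113] ≈ (1/2)(53 + 461.6416) = 257.3208.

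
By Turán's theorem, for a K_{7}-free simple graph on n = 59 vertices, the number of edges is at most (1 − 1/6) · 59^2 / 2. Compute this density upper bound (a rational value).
Turán density bound = (5/6) · 59^2/2 = 17405/12 ≈ 1450.4167

Turán's theorem: ex(n, K_{r+1}) is achieved by the complete r-partite Turán graph T(n, r) with parts as balanced as possible, and is at most (1 − 1/r) · n^2/2. For r = 6, n = 59: the density bound is (5/6) · 3481/2 = 17405/12 ≈ 1450.4167. The integer-valued extremum is e(T(59, 6)) = 1450, which is strictly less than the density bound 17405/12 since 6 ∤ 59 (the parts of T(59, 6) cannot all be equal).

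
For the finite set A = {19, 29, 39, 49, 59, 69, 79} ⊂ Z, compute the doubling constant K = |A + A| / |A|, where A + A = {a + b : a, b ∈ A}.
K = |A + A| / |A| = 13/7

Enumerate A + A = {a + b : a, b ∈ A}. With |A| = 7, there are |A|^2 = 49 ordered sum pairs; collecting distinct values, A + A = {38, 48, 58, 68, 78, 88, 98, 108, 118, 128, 138, 148, 158}, so |A + A| = 13. Thus K = 13/7. Here |A + A| = 2|A| − 1 = 13, the minimum possible — so K = 13/7 is minimal, which holds iff A is an arithmetic progression.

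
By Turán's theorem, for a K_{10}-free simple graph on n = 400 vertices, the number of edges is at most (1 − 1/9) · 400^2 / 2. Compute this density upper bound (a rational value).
Turán density bound = (8/9) · 400^2/2 = 640000/9 ≈ 71111.1111

Turán's theorem: ex(n, K_{r+1}) is achieved by the complete r-partite Turán graph T(n, r) with parts as balanced as possible, and is at most (1 − 1/r) · n^2/2. For r = 9, n = 400: the density bound is (8/9) · 160000/2 = 640000/9 ≈ 71111.1111. The integer-valued extremum is e(T(400, 9)) = 71110, which is strictly less than the density bound 640000/9 since 9 ∤ 400 (the parts of T(400, 9) cannot all be equal).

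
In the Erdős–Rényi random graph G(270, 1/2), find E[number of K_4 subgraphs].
E[# K_4] = C(270, 4) · (1/2)^C(4, 2) = 216546345 / 2^6 = 3383536.640625

For each 4-subset S of vertices (there are C(270, 4) = 216546345 such S), let X_S = 1 if S induces a K_4 (all C(4, 2) = 6 edges present). Then P(X_S = 1) = (1/2)^6 = 1/64. By linearity of expectation, E[# K_4] = C(270, 4) · (1/2)^6 = 216546345 / 64 = 3383536.640625.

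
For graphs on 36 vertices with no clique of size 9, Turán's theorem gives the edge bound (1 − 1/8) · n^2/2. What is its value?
Turán density bound = (7/8) · 36^2/2 = 567

Turán's theorem: ex(n, K_{r+1}) is achieved by the complete r-partite Turán graph T(n, r) with parts as balanced as possible, and is at most (1 − 1/r) · n^2/2. For r = 8, n = 36: the density bound is (7/8) · 1296/2 = 567. The integer-valued extremum is e(T(36, 8)) = 566, which is strictly less than the density bound 567 since 8 ∤ 36 (the parts of T(36, 8) cannot all be equal).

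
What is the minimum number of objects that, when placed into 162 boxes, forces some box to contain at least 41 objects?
n = (41 − 1)·162 + 1 = 6481

By the generalised pigeonhole principle, to guarantee some box contains ≥ r objects we need more than (r − 1) · k objects total. Threshold: n = (r − 1) · k + 1. With r = 41 and k = 162: n = 40 · 162 + 1 = 6480 + 1 = 6481. For n = 6480 = 40 · 162, we can put exactly 40 objects in every box, avoiding 41 in any single one — so 6481 is tight.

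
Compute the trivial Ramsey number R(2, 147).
R(2, 147) = 147

R(2, k) = k for all k ≥ 2: in a 2-colouring of K_k, either some edge is red (a red K_2) or all edges are blue (a blue K_k). And K_{146} coloured all-blue has no blue K_147, so R(2, 147) > 146. Hence R(2, 147) = 147.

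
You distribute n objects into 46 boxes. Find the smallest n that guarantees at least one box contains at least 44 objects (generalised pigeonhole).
n = (44 − 1)·46 + 1 = 1979

By the generalised pigeonhole principle, to guarantee some box contains ≥ r objects we need more than (r − 1) · k objects total. Threshold: n = (r − 1) · k + 1. With r = 44 and k = 46: n = 43 · 46 + 1 = 1978 + 1 = 1979. For n = 1978 = 43 · 46, we can put exactly 43 objects in every box, avoiding 44 in any single one — so 1979 is tight.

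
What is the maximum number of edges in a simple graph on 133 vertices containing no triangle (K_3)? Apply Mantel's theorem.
ex(133, K_3) = ⌊133^2/4⌋ = 4422

Mantel (1907): a triangle-free graph on n vertices has at most ⌊n^2/4⌋ edges, with equality for the complete bipartite graph K_{⌊n/2⌋, ⌈n/2⌉}. For n = 133: ⌊133^2/4⌋ = ⌊17689/4⌋ = 4422. The extremal graph is K_{66, 67}, which has 66·67 = 4422 edges.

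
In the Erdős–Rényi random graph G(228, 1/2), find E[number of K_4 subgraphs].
E[# K_4] = C(228, 4) · (1/2)^C(4, 2) = 109658025 / 2^6 = 1713406.640625

For each 4-subset S of vertices (there are C(228, 4) = 109658025 such S), let X_S = 1 if S induces a K_4 (all C(4, 2) = 6 edges present). Then P(X_S = 1) = (1/2)^6 = 1/64. By linearity of expectation, E[# K_4] = C(228, 4) · (1/2)^6 = 109658025 / 64 = 1713406.640625.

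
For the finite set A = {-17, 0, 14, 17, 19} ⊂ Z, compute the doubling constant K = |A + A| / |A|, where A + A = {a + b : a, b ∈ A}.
K = |A + A| / |A| = 14/5

Enumerate A + A = {a + b : a, b ∈ A}. With |A| = 5, there are |A|^2 = 25 ordered sum pairs; collecting distinct values, A + A = {-34, -17, -3, 0, 2, 14, 17, 19, 28, 31, 33, 34, 36, 38}, so |A + A| = 14. Thus K = 14/5. For comparison, the minimum possible |A + A| over all 5-element sets is 2·5 − 1 = 9 (so min K = 9/5), attained only by arithmetic progressions.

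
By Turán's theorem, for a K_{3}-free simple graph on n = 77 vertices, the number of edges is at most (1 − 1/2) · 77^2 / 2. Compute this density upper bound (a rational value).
Turán density bound = (1/2) · 77^2/2 = 5929/4 ≈ 1482.25

Turán's theorem: ex(n, K_{r+1}) is achieved by the complete r-partite Turán graph T(n, r) with parts as balanced as possible, and is at most (1 − 1/r) · n^2/2. For r = 2, n = 77: the density bound is (1/2) · 5929/2 = 5929/4 ≈ 1482.25. The integer-valued extremum is e(T(77, 2)) = 1482, which is strictly less than the density bound 5929/4 since 2 ∤ 77 (the parts of T(77, 2) cannot all be equal).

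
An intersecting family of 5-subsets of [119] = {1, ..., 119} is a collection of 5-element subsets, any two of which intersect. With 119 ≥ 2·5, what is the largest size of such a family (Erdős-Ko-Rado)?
max |F| = C(118, 4) = 7673835

Erdős-Ko-Rado (1961): when n ≥ 2k, max |F| = C(n−1, k−1). The bound is attained by the star {A : i ∈ A} for any fixed i ∈ [n]. Here C(119−1, 5−1) = C(118, 4) = 7673835.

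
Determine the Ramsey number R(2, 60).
R(2, 60) = 60

R(2, k) = k for all k ≥ 2: in a 2-colouring of K_k, either some edge is red (a red K_2) or all edges are blue (a blue K_k). And K_{59} coloured all-blue has no blue K_60, so R(2, 60) > 59. Hence R(2, 60) = 60.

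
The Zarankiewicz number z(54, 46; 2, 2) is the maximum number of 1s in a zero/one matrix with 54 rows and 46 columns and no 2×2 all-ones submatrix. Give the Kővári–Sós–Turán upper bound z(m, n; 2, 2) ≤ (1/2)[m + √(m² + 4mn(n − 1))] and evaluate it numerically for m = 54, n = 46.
z(54, 46; 2, 2) ≤ (1/2)[54 + √(54² + 4·54·46·45)] = (1/2)[54 + √450036] = 362.4236

Kővári–Sós–Turán: let r_1, ..., r_54 be the row sums and z = Σ r_i the total number of 1s. Each pair of columns can share at most one row with both entries 1 (else a 2×2 all-ones block appears), so Σ_i C(r_i, 2) ≤ C(46, 2) = 1035. By convexity Σ_i C(r_i, 2) ≥ 54·C(z/54, 2) = z(z − 54)/(2·54), giving z² − 54z − 54·46·45 ≤ 0 and hence z ≤ (1/2)[54 + √(2916 + 4·111780)] = (1/2)[54 + √450036] ≈ (1/2)(54 + 670.8472) = 362.4236.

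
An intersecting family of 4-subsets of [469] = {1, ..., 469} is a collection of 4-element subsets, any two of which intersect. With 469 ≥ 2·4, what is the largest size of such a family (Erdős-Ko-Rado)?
max |F| = C(468, 3) = 16974516

Erdős-Ko-Rado (1961): when n ≥ 2k, max |F| = C(n−1, k−1). The bound is attained by the star {A : i ∈ A} for any fixed i ∈ [n]. Here C(469−1, 4−1) = C(468, 3) = 16974516.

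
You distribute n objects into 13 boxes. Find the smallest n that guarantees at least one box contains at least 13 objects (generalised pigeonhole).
n = (13 − 1)·13 + 1 = 157

By the generalised pigeonhole principle, to guarantee some box contains ≥ r objects we need more than (r − 1) · k objects total. Threshold: n = (r − 1) · k + 1. With r = 13 and k = 13: n = 12 · 13 + 1 = 156 + 1 = 157. For n = 156 = 12 · 13, we can put exactly 12 objects in every box, avoiding 13 in any single one — so 157 is tight.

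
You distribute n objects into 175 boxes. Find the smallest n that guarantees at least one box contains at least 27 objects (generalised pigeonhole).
n = (27 − 1)·175 + 1 = 4551

By the generalised pigeonhole principle, to guarantee some box contains ≥ r objects we need more than (r − 1) · k objects total. Threshold: n = (r − 1) · k + 1. With r = 27 and k = 175: n = 26 · 175 + 1 = 4550 + 1 = 4551. For n = 4550 = 26 · 175, we can put exactly 26 objects in every box, avoiding 27 in any single one — so 4551 is tight.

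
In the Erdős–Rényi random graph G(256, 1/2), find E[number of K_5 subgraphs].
E[# K_5] = C(256, 5) · (1/2)^C(5, 2) = 8809549056 / 2^10 = 34412301/4 = 8603075.25

For each 5-subset S of vertices (there are C(256, 5) = 8809549056 such S), let X_S = 1 if S induces a K_5 (all C(5, 2) = 10 edges present). Then P(X_S = 1) = (1/2)^10 = 1/1024. By linearity of expectation, E[# K_5] = C(256, 5) · (1/2)^10 = 8809549056 / 1024 = 34412301/4 = 8603075.25.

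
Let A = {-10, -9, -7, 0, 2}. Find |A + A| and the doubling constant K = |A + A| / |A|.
K = |A + A| / |A| = 14/5

Enumerate A + A = {a + b : a, b ∈ A}. With |A| = 5, there are |A|^2 = 25 ordered sum pairs; collecting distinct values, A + A = {-20, -19, -18, -17, -16, -14, -10, -9, -8, -7, -5, 0, 2, 4}, so |A + A| = 14. Thus K = 14/5. For comparison, the minimum possible |A + A| over all 5-element sets is 2·5 − 1 = 9 (so min K = 9/5), attained only by arithmetic progressions.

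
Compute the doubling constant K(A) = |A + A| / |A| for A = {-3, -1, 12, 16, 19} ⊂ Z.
K = |A + A| / |A| = 15/5 = 3

Enumerate A + A = {a + b : a, b ∈ A}. With |A| = 5, there are |A|^2 = 25 ordered sum pairs; collecting distinct values, A + A = {-6, -4, -2, 9, 11, 13, 15, 16, 18, 24, 28, 31, 32, 35, 38}, so |A + A| = 15. Thus K = 15/5 = 3. For comparison, the minimum possible |A + A| over all 5-element sets is 2·5 − 1 = 9 (so min K = 9/5), attained only by arithmetic progressions.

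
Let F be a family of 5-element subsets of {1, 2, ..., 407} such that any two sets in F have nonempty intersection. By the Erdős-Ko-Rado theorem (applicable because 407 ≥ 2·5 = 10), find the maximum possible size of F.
max |F| = C(406, 4) = 1115465715

The Erdős-Ko-Rado theorem states: for n ≥ 2k, an intersecting family of k-subsets of an n-element set has size at most C(n − 1, k − 1), with equality for 'star' families {A ⊆ [n] : |A| = k, i ∈ A} (fix an element i). For n = 407, k = 5: C(406, 4) = 1115465715.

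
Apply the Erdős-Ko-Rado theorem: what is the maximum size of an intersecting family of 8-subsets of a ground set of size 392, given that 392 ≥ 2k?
max |F| = C(391, 7) = 262634124532065

The Erdős-Ko-Rado theorem states: for n ≥ 2k, an intersecting family of k-subsets of an n-element set has size at most C(n − 1, k − 1), with equality for 'star' families {A ⊆ [n] : |A| = k, i ∈ A} (fix an element i). For n = 392, k = 8: C(391, 7) = 262634124532065.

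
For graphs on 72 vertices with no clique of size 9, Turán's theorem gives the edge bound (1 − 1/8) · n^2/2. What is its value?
Turán density bound = (7/8) · 72^2/2 = 2268

Turán's theorem: ex(n, K_{r+1}) is achieved by the complete r-partite Turán graph T(n, r) with parts as balanced as possible, and is at most (1 − 1/r) · n^2/2. For r = 8, n = 72: the density bound is (7/8) · 5184/2 = 2268. Since 8 ∣ 72, the Turán graph T(72, 8) has parts of equal size 9, and its edge count e(T(72, 8)) = 2268 attains the density bound exactly.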